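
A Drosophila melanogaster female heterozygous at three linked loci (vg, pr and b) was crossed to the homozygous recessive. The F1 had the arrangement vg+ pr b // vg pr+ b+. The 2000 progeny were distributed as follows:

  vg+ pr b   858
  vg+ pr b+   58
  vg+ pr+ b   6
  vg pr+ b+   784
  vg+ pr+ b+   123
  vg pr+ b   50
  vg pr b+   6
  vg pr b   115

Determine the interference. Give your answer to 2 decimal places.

0.20

The two rarest classes, vg+ pr+ b and vg pr b+, are the double crossovers. Comparing them with the parentals, only the pr allele has switched, so pr is the middle locus and the order is b – pr – vg.
b–pr: (108 + 12)/2000 = 0.0600; pr–vg: (238 + 12)/2000 = 0.1250.
Expected DCO frequency = 0.0600 × 0.1250 ≈ 0.00750; observed = 12/2000 ≈ 0.00600.
Coefficient of coincidence = 0.00600/0.00750 ≈ 0.80; interference = 1 − 0.80 = 0.20.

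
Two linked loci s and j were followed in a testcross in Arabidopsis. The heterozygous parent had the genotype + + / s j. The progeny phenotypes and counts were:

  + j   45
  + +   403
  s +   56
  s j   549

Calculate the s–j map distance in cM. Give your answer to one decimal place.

9.6 cM

The recombinant classes are + j and s +: 45 + 56 = 101.
Recombination frequency = 101/1053 = 0.0959 ≈ 9.6%, i.e. 9.6 cM.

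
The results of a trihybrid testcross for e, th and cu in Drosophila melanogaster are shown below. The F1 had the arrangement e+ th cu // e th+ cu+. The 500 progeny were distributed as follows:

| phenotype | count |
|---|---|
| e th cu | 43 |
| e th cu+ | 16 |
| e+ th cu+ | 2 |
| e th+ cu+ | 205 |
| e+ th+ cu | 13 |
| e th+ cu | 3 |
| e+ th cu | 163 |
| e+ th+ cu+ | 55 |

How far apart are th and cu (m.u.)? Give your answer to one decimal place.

The two rarest classes, e+ th cu+ and e th+ cu, are the double crossovers. Comparing them with the parentals, only the cu allele has switched, so cu is the middle locus and the order is e – cu – th.
Crossovers in the cu–th interval produce the single-crossover classes e+ th+ cu and e th cu+ (13 + 16 = 29) plus the double crossovers (5).
RF(cu–th) = (29 + 5) / 500 = 34/500 = 0.0680 → 6.8 m.u.

6.8 m.u.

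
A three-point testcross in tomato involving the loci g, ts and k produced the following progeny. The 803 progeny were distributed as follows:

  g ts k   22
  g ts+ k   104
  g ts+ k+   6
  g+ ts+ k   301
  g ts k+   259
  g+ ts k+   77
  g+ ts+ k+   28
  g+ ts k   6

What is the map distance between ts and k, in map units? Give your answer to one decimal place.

The two most frequent reciprocal classes, g ts k+ and g+ ts+ k, are the parental types, so the F1 was g ts k+ / g+ ts+ k.
The two rarest classes, g ts+ k+ and g+ ts k, are the double crossovers. Comparing them with the parentals, only the ts allele has switched, so ts is the middle locus and the order is k – ts – g.
Crossovers in the k–ts interval produce the single-crossover classes g ts k and g+ ts+ k+ (22 + 28 = 50) plus the double crossovers (12).
RF(k–ts) = (50 + 12) / 803 = 62/803 = 0.0772 → 7.7 map units.

7.7 map units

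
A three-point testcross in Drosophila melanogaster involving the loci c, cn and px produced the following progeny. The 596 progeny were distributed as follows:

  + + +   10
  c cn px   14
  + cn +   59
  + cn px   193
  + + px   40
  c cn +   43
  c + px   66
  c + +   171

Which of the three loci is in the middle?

The two most frequent reciprocal classes, c + + and + cn px, are the parental types, so the F1 was c + + / + cn px.
The two rarest classes, + + + and c cn px, are the double crossovers. Comparing them with the parentals, only the c allele has switched, so c is the middle locus and the order is px – c – cn.

c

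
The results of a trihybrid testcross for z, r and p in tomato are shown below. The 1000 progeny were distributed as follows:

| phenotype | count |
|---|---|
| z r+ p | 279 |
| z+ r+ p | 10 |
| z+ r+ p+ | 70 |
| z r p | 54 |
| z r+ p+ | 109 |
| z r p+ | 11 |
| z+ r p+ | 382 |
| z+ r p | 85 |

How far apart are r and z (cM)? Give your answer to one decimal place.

14.5 cM

The two most frequent reciprocal classes, z+ r p+ and z r+ p, are the parental types, so the F1 was z+ r p+ / z r+ p.
The two rarest classes, z r p+ and z+ r+ p, are the double crossovers. Comparing them with the parentals, only the z allele has switched, so z is the middle locus and the order is r – z – p.
Crossovers in the r–z interval produce the single-crossover classes z+ r+ p+ and z r p (70 + 54 = 124) plus the double crossovers (21).
RF(r–z) = (124 + 21) / 1000 = 145/1000 = 0.1450 → 14.5 cM.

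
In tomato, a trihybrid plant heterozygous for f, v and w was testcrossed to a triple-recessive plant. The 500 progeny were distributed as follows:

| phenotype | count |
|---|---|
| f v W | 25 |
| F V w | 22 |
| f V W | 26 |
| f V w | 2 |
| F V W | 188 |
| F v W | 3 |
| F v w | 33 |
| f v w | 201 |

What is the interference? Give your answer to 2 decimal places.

The two most frequent reciprocal classes, F V W and f v w, are the parental types, so the F1 was F V W / f v w.
The two rarest classes, F v W and f V w, are the double crossovers. Comparing them with the parentals, only the v allele has switched, so v is the middle locus and the order is f – v – w.
f–v: (59 + 5)/500 = 0.1280; v–w: (47 + 5)/500 = 0.1040.
Expected DCO frequency = 0.1280 × 0.1040 ≈ 0.01331; observed = 5/500 ≈ 0.01000.
Coefficient of coincidence = 0.01000/0.01331 ≈ 0.75; interference = 1 − 0.75 = 0.25.

0.25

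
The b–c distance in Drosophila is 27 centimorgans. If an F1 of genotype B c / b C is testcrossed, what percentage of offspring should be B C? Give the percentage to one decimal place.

A map distance of 27 centimorgans corresponds to a recombination frequency of 0.270.
The F1 is B c / b C, so B C is a recombinant gamete class with expected frequency r/2 = 0.270/2 = 0.1350.
That is 0.1350 = 13.5% of the progeny.

13.5%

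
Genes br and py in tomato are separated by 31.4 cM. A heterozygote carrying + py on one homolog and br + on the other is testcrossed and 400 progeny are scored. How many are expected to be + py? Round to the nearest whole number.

A map distance of 31.4 cM corresponds to a recombination frequency of 0.314.
The F1 is + py / br +, so + py is a parental gamete class with expected frequency (1 − r)/2 = 0.686/2 = 0.3430.
Expected number = 0.3430 × 400 = 137.20 ≈ 137.

137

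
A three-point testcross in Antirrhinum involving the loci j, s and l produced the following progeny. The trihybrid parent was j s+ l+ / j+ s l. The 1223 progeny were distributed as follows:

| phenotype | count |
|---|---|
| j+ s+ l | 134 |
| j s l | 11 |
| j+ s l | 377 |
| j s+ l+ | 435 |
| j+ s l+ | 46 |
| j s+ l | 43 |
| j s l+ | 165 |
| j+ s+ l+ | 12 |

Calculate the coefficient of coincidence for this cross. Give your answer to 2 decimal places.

0.78

The two rarest classes, j+ s+ l+ and j s l, are the double crossovers. Comparing them with the parentals, only the j allele has switched, so j is the middle locus and the order is s – j – l.
s–j: (299 + 23)/1223 = 0.2633; j–l: (89 + 23)/1223 = 0.0916.
Expected DCO frequency = 0.2633 × 0.0916 ≈ 0.02412; observed = 23/1223 ≈ 0.01881.
Coefficient of coincidence = 0.01881/0.02412 ≈ 0.78.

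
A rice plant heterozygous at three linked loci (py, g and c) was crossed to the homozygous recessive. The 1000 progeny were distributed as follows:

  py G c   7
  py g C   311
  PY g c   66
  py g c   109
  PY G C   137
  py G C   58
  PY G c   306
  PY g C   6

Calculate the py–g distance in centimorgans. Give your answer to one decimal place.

13.7 centimorgans

The two most frequent reciprocal classes, py g C and PY G c, are the parental types, so the F1 was py g C / PY G c.
The two rarest classes, PY g C and py G c, are the double crossovers. Comparing them with the parentals, only the py allele has switched, so py is the middle locus and the order is g – py – c.
Crossovers in the g–py interval produce the single-crossover classes py G C and PY g c (58 + 66 = 124) plus the double crossovers (13).
RF(g–py) = (124 + 13) / 1000 = 137/1000 = 0.1370 → 13.7 centimorgans.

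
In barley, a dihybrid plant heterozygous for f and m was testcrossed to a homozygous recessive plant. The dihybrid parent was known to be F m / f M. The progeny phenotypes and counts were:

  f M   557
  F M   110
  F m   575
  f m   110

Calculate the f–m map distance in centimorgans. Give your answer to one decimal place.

The recombinant classes are F M and f m: 110 + 110 = 220.
Recombination frequency = 220/1352 = 0.1627 ≈ 16.3%, i.e. 16.3 centimorgans.

16.3 centimorgans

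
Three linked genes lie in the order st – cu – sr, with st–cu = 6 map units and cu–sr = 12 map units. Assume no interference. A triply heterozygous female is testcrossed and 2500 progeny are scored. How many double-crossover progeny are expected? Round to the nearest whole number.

18

Map distances give recombination frequencies of 0.060 and 0.120 for the two intervals.
With no interference, expected double-crossover frequency = 0.060 × 0.120 = 0.00720.
Expected number = 0.00720 × 2500 = 18.00 ≈ 18.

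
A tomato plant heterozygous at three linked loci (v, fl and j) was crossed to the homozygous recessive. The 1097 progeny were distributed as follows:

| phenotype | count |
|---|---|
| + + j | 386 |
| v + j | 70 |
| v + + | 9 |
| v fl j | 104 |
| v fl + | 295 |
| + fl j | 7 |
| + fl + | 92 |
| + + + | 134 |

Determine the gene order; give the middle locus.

The two most frequent reciprocal classes, v fl + and + + j, are the parental types, so the F1 was v fl + / + + j.
The two rarest classes, v + + and + fl j, are the double crossovers. Comparing them with the parentals, only the fl allele has switched, so fl is the middle locus and the order is v – fl – j.

fl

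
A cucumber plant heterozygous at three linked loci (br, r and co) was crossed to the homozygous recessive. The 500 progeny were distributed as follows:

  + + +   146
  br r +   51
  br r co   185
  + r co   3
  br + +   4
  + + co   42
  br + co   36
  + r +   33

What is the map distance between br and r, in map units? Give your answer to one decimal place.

The two most frequent reciprocal classes, br r co and + + +, are the parental types, so the F1 was br r co / + + +.
The two rarest classes, + r co and br + +, are the double crossovers. Comparing them with the parentals, only the br allele has switched, so br is the middle locus and the order is co – br – r.
Crossovers in the br–r interval produce the single-crossover classes br + co and + r + (36 + 33 = 69) plus the double crossovers (7).
RF(br–r) = (69 + 7) / 500 = 76/500 = 0.1520 → 15.2 map units.

15.2 map units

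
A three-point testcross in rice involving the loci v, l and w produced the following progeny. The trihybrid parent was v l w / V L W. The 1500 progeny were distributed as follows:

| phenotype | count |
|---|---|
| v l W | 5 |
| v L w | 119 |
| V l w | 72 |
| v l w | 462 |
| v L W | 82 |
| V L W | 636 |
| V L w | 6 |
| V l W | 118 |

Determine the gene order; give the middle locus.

The two rarest classes, v l W and V L w, are the double crossovers. Comparing them with the parentals, only the w allele has switched, so w is the middle locus and the order is v – w – l.

w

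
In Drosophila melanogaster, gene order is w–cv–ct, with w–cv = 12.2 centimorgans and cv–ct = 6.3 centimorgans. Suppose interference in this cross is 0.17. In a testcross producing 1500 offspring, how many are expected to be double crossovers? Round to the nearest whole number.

Map distances give recombination frequencies of 0.122 and 0.063 for the two intervals.
With interference 0.17 (so coincidence = 0.83), expected double-crossover frequency = 0.122 × 0.063 × 0.83 = 0.00638.
Expected number = 0.00638 × 1500 = 9.57 ≈ 10.

10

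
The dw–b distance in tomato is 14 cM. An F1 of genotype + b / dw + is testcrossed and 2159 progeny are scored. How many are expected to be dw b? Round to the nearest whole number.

A map distance of 14 cM corresponds to a recombination frequency of 0.140.
The F1 is + b / dw +, so dw b is a recombinant gamete class with expected frequency r/2 = 0.140/2 = 0.0700.
Expected number = 0.0700 × 2159 = 151.13 ≈ 151.

151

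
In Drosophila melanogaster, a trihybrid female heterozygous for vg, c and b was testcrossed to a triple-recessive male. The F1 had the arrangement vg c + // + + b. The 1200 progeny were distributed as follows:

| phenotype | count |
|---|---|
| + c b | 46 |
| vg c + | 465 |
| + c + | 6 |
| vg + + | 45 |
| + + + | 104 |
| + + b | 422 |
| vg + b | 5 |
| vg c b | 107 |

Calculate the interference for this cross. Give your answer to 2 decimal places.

The two rarest classes, + c + and vg + b, are the double crossovers. Comparing them with the parentals, only the vg allele has switched, so vg is the middle locus and the order is c – vg – b.
c–vg: (91 + 11)/1200 = 0.0850; vg–b: (211 + 11)/1200 = 0.1850.
Expected DCO frequency = 0.0850 × 0.1850 ≈ 0.01572; observed = 11/1200 ≈ 0.00917.
Coefficient of coincidence = 0.00917/0.01572 ≈ 0.58; interference = 1 − 0.58 = 0.42.

0.42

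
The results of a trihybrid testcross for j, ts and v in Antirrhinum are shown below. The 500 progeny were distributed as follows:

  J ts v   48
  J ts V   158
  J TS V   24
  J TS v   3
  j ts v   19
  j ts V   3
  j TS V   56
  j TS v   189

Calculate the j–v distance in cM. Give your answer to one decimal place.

The two most frequent reciprocal classes, J ts V and j TS v, are the parental types, so the F1 was J ts V / j TS v.
The two rarest classes, j ts V and J TS v, are the double crossovers. Comparing them with the parentals, only the j allele has switched, so j is the middle locus and the order is v – j – ts.
Crossovers in the v–j interval produce the single-crossover classes J ts v and j TS V (48 + 56 = 104) plus the double crossovers (6).
RF(v–j) = (104 + 6) / 500 = 110/500 = 0.2200 → 22.0 cM.

22.0 cM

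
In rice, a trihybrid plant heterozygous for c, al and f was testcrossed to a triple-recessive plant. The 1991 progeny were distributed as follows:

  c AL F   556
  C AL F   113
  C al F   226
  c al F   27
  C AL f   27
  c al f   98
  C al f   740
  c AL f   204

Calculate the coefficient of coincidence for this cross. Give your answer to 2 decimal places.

0.84

The two most frequent reciprocal classes, C al f and c AL F, are the parental types, so the F1 was C al f / c AL F.
The two rarest classes, C AL f and c al F, are the double crossovers. Comparing them with the parentals, only the al allele has switched, so al is the middle locus and the order is f – al – c.
f–al: (430 + 54)/1991 = 0.2431; al–c: (211 + 54)/1991 = 0.1331.
Expected DCO frequency = 0.2431 × 0.1331 ≈ 0.03236; observed = 54/1991 ≈ 0.02712.
Coefficient of coincidence = 0.02712/0.03236 ≈ 0.84.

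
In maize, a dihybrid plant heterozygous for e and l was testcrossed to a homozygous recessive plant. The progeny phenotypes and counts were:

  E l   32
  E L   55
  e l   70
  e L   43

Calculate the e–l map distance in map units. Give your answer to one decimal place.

37.5 map units

The two most frequent classes, E L (55) and e l (70), are the parental types, so the F1 was E L / e l.
The recombinant classes are E l and e L: 32 + 43 = 75.
Recombination frequency = 75/200 = 0.3750 ≈ 37.5%, i.e. 37.5 map units.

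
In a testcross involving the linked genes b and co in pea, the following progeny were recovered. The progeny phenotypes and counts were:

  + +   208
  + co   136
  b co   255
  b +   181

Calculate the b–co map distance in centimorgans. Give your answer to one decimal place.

The two most frequent classes, + + (208) and b co (255), are the parental types, so the F1 was + + / b co.
The recombinant classes are + co and b +: 136 + 181 = 317.
Recombination frequency = 317/780 = 0.4064 ≈ 40.6%, i.e. 40.6 centimorgans.

40.6 centimorgans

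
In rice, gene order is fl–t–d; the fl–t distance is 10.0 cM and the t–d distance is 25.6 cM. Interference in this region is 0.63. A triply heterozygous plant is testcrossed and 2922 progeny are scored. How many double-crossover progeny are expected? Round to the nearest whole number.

Map distances give recombination frequencies of 0.100 and 0.256 for the two intervals.
With interference 0.63 (so coincidence = 0.37), expected double-crossover frequency = 0.100 × 0.256 × 0.37 = 0.00947.
Expected number = 0.00947 × 2922 = 27.68 ≈ 28.

28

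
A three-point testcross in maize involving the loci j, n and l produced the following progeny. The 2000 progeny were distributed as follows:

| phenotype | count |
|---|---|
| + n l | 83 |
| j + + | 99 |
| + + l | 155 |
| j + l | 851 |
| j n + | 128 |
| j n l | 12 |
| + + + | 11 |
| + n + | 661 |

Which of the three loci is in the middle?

The two most frequent reciprocal classes, + n + and j + l, are the parental types, so the F1 was + n + / j + l.
The two rarest classes, + + + and j n l, are the double crossovers. Comparing them with the parentals, only the n allele has switched, so n is the middle locus and the order is j – n – l.

n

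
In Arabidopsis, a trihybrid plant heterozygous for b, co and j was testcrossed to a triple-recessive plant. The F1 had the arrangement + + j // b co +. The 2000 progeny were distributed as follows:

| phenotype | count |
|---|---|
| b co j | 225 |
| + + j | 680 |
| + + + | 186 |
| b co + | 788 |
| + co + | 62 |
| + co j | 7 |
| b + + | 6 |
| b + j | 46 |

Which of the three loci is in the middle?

co

The two rarest classes, + co j and b + +, are the double crossovers. Comparing them with the parentals, only the co allele has switched, so co is the middle locus and the order is b – co – j.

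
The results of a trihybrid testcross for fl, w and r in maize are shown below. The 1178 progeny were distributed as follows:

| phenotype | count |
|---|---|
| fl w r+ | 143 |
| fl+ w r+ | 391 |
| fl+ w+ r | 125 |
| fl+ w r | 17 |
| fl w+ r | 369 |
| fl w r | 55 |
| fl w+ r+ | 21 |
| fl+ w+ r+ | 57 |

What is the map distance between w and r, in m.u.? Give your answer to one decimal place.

The two most frequent reciprocal classes, fl w+ r and fl+ w r+, are the parental types, so the F1 was fl w+ r / fl+ w r+.
The two rarest classes, fl w+ r+ and fl+ w r, are the double crossovers. Comparing them with the parentals, only the r allele has switched, so r is the middle locus and the order is fl – r – w.
Crossovers in the r–w interval produce the single-crossover classes fl w r and fl+ w+ r+ (55 + 57 = 112) plus the double crossovers (38).
RF(r–w) = (112 + 38) / 1178 = 150/1178 = 0.1273 → 12.7 m.u.

12.7 m.u.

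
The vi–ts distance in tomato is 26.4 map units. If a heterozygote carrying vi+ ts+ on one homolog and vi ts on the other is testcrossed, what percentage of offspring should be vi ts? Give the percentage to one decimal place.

A map distance of 26.4 map units corresponds to a recombination frequency of 0.264.
The F1 is vi+ ts+ / vi ts, so vi ts is a parental gamete class with expected frequency (1 − r)/2 = 0.736/2 = 0.3680.
That is 0.3680 = 36.8% of the progeny.

36.8%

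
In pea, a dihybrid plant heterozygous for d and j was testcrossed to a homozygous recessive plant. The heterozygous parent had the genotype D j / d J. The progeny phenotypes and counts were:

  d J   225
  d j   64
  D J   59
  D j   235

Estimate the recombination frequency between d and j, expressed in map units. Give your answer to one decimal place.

21.1 map units

The recombinant classes are D J and d j: 59 + 64 = 123.
Recombination frequency = 123/583 = 0.2110 ≈ 21.1%, i.e. 21.1 map units.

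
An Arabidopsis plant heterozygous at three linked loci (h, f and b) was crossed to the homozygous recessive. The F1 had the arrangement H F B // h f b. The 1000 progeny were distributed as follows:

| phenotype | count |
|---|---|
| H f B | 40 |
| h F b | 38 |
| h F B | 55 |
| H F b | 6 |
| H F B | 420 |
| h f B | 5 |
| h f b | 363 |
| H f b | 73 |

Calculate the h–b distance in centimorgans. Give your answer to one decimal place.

13.9 centimorgans

The two rarest classes, H F b and h f B, are the double crossovers. Comparing them with the parentals, only the b allele has switched, so b is the middle locus and the order is f – b – h.
Crossovers in the b–h interval produce the single-crossover classes h F B and H f b (55 + 73 = 128) plus the double crossovers (11).
RF(b–h) = (128 + 11) / 1000 = 139/1000 = 0.1390 → 13.9 centimorgans.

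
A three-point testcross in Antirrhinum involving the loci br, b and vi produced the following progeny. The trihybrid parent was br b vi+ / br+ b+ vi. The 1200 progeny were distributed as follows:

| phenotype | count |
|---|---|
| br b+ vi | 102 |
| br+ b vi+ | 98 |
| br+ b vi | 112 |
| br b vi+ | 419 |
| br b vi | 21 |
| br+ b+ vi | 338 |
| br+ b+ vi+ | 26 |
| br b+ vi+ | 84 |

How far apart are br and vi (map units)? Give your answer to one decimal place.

20.6 map units

The two rarest classes, br b vi and br+ b+ vi+, are the double crossovers. Comparing them with the parentals, only the vi allele has switched, so vi is the middle locus and the order is br – vi – b.
Crossovers in the br–vi interval produce the single-crossover classes br+ b vi+ and br b+ vi (98 + 102 = 200) plus the double crossovers (47).
RF(br–vi) = (200 + 47) / 1200 = 247/1200 = 0.2058 → 20.6 map units.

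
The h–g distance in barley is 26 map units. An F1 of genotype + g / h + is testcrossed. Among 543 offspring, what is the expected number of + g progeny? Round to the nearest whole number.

201

A map distance of 26 map units corresponds to a recombination frequency of 0.260.
The F1 is + g / h +, so + g is a parental gamete class with expected frequency (1 − r)/2 = 0.740/2 = 0.3700.
Expected number = 0.3700 × 543 = 200.91 ≈ 201.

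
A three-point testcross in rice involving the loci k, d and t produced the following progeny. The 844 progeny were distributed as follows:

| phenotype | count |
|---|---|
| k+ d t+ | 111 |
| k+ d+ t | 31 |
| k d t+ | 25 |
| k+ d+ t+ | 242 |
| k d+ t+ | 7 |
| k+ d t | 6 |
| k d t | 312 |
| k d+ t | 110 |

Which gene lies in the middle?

The two most frequent reciprocal classes, k+ d+ t+ and k d t, are the parental types, so the F1 was k+ d+ t+ / k d t.
The two rarest classes, k d+ t+ and k+ d t, are the double crossovers. Comparing them with the parentals, only the k allele has switched, so k is the middle locus and the order is t – k – d.

k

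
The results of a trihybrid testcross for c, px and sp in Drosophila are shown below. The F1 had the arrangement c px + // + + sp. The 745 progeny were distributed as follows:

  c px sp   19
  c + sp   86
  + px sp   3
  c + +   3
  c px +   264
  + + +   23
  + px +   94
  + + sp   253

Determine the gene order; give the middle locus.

The two rarest classes, c + + and + px sp, are the double crossovers. Comparing them with the parentals, only the px allele has switched, so px is the middle locus and the order is sp – px – c.

px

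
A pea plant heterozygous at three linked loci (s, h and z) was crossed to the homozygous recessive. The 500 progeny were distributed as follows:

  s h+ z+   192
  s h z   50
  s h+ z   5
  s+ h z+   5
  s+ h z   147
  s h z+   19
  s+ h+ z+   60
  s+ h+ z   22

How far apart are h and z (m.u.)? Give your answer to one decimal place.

The two most frequent reciprocal classes, s+ h z and s h+ z+, are the parental types, so the F1 was s+ h z / s h+ z+.
The two rarest classes, s+ h z+ and s h+ z, are the double crossovers. Comparing them with the parentals, only the z allele has switched, so z is the middle locus and the order is s – z – h.
Crossovers in the z–h interval produce the single-crossover classes s+ h+ z and s h z+ (22 + 19 = 41) plus the double crossovers (10).
RF(z–h) = (41 + 10) / 500 = 51/500 = 0.1020 → 10.2 m.u.

10.2 m.u.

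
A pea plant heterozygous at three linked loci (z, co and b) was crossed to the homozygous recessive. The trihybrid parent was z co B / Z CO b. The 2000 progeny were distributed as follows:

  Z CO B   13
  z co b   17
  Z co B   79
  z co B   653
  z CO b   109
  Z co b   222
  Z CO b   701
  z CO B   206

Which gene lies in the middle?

The two rarest classes, z co b and Z CO B, are the double crossovers. Comparing them with the parentals, only the b allele has switched, so b is the middle locus and the order is co – b – z.

b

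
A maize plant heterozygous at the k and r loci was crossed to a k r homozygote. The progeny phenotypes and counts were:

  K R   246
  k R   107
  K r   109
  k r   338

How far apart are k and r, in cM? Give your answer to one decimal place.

The two most frequent classes, K R (246) and k r (338), are the parental types, so the F1 was K R / k r.
The recombinant classes are K r and k R: 109 + 107 = 216.
Recombination frequency = 216/800 = 0.2700 ≈ 27.0%, i.e. 27.0 cM.

27.0 cM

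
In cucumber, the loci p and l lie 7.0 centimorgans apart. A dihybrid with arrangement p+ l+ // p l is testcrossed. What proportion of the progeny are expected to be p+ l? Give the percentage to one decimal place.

A map distance of 7.0 centimorgans corresponds to a recombination frequency of 0.070.
The F1 is p+ l+ / p l, so p+ l is a recombinant gamete class with expected frequency r/2 = 0.070/2 = 0.0350.
That is 0.0350 = 3.5% of the progeny.

3.5%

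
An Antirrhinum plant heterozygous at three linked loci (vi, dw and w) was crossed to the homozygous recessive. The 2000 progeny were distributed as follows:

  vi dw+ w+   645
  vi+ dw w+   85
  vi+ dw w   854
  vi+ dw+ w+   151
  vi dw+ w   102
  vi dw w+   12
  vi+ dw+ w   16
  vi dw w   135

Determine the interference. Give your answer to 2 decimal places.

The two most frequent reciprocal classes, vi+ dw w and vi dw+ w+, are the parental types, so the F1 was vi+ dw w / vi dw+ w+.
The two rarest classes, vi+ dw+ w and vi dw w+, are the double crossovers. Comparing them with the parentals, only the dw allele has switched, so dw is the middle locus and the order is w – dw – vi.
w–dw: (187 + 28)/2000 = 0.1075; dw–vi: (286 + 28)/2000 = 0.1570.
Expected DCO frequency = 0.1075 × 0.1570 ≈ 0.01688; observed = 28/2000 ≈ 0.01400.
Coefficient of coincidence = 0.01400/0.01688 ≈ 0.83; interference = 1 − 0.83 = 0.17.

0.17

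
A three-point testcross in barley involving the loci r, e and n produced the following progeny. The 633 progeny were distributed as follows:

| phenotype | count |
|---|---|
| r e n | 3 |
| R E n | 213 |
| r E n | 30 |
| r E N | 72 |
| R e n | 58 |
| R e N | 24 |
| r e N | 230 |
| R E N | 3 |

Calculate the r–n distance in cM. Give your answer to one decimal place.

9.5 cM

The two most frequent reciprocal classes, R E n and r e N, are the parental types, so the F1 was R E n / r e N.
The two rarest classes, R E N and r e n, are the double crossovers. Comparing them with the parentals, only the n allele has switched, so n is the middle locus and the order is r – n – e.
Crossovers in the r–n interval produce the single-crossover classes r E n and R e N (30 + 24 = 54) plus the double crossovers (6).
RF(r–n) = (54 + 6) / 633 = 60/633 = 0.0948 → 9.5 cM.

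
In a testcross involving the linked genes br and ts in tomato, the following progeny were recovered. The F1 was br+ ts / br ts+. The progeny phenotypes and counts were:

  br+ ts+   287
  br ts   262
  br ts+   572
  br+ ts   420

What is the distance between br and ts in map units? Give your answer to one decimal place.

35.6 map units

The recombinant classes are br+ ts+ and br ts: 287 + 262 = 549.
Recombination frequency = 549/1541 = 0.3563 ≈ 35.6%, i.e. 35.6 map units.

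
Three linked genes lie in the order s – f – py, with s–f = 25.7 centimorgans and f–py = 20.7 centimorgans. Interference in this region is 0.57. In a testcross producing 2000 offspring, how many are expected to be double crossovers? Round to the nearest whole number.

46

Map distances give recombination frequencies of 0.257 and 0.207 for the two intervals.
With interference 0.57 (so coincidence = 0.43), expected double-crossover frequency = 0.257 × 0.207 × 0.43 = 0.02288.
Expected number = 0.02288 × 2000 = 45.75 ≈ 46.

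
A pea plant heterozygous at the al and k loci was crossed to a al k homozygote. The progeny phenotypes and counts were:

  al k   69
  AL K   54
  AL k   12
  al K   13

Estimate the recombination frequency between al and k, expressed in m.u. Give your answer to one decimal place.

The two most frequent classes, AL K (54) and al k (69), are the parental types, so the F1 was AL K / al k.
The recombinant classes are AL k and al K: 12 + 13 = 25.
Recombination frequency = 25/148 = 0.1689 ≈ 16.9%, i.e. 16.9 m.u.

16.9 m.u.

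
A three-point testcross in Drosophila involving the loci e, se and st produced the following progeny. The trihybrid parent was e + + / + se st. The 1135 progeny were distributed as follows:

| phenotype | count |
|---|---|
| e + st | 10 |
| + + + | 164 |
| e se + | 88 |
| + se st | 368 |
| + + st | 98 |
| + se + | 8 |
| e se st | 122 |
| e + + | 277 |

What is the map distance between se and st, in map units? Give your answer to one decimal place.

18.0 map units

The two rarest classes, e + st and + se +, are the double crossovers. Comparing them with the parentals, only the st allele has switched, so st is the middle locus and the order is se – st – e.
Crossovers in the se–st interval produce the single-crossover classes e se + and + + st (88 + 98 = 186) plus the double crossovers (18).
RF(se–st) = (186 + 18) / 1135 = 204/1135 = 0.1797 → 18.0 map units.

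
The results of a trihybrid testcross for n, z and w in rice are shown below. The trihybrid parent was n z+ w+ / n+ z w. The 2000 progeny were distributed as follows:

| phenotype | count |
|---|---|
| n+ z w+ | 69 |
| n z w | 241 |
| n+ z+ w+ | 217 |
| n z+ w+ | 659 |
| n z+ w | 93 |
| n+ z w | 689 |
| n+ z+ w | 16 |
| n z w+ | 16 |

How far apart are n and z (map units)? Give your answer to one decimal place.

The two rarest classes, n z w+ and n+ z+ w, are the double crossovers. Comparing them with the parentals, only the z allele has switched, so z is the middle locus and the order is n – z – w.
Crossovers in the n–z interval produce the single-crossover classes n+ z+ w+ and n z w (217 + 241 = 458) plus the double crossovers (32).
RF(n–z) = (458 + 32) / 2000 = 490/2000 = 0.2450 → 24.5 map units.

24.5 map units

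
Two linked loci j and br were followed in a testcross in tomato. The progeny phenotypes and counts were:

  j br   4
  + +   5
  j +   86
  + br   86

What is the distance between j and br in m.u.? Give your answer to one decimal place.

5.0 m.u.

The two most frequent classes, + br (86) and j + (86), are the parental types, so the F1 was + br / j +.
The recombinant classes are + + and j br: 5 + 4 = 9.
Recombination frequency = 9/181 = 0.0497 ≈ 5.0%, i.e. 5.0 m.u.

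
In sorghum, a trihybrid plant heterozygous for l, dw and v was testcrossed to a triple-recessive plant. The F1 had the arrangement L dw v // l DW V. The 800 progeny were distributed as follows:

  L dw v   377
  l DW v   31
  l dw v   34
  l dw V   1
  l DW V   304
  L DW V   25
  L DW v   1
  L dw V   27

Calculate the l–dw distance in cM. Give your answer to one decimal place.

7.6 cM

The two rarest classes, L DW v and l dw V, are the double crossovers. Comparing them with the parentals, only the dw allele has switched, so dw is the middle locus and the order is v – dw – l.
Crossovers in the dw–l interval produce the single-crossover classes l dw v and L DW V (34 + 25 = 59) plus the double crossovers (2).
RF(dw–l) = (59 + 2) / 800 = 61/800 = 0.0762 → 7.6 cM.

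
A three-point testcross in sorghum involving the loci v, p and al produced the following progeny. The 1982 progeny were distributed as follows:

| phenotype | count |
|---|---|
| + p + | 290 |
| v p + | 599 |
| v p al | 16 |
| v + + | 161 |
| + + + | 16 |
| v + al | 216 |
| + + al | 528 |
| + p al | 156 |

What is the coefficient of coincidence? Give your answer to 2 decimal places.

The two most frequent reciprocal classes, + + al and v p +, are the parental types, so the F1 was + + al / v p +.
The two rarest classes, + + + and v p al, are the double crossovers. Comparing them with the parentals, only the al allele has switched, so al is the middle locus and the order is v – al – p.
v–al: (506 + 32)/1982 = 0.2714; al–p: (317 + 32)/1982 = 0.1761.
Expected DCO frequency = 0.2714 × 0.1761 ≈ 0.04779; observed = 32/1982 ≈ 0.01615.
Coefficient of coincidence = 0.01615/0.04779 ≈ 0.34.

0.34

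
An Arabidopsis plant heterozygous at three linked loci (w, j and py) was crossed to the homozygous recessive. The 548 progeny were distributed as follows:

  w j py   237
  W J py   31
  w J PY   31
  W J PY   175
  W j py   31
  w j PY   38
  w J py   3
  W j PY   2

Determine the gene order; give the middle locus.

j

The two most frequent reciprocal classes, W J PY and w j py, are the parental types, so the F1 was W J PY / w j py.
The two rarest classes, W j PY and w J py, are the double crossovers. Comparing them with the parentals, only the j allele has switched, so j is the middle locus and the order is py – j – w.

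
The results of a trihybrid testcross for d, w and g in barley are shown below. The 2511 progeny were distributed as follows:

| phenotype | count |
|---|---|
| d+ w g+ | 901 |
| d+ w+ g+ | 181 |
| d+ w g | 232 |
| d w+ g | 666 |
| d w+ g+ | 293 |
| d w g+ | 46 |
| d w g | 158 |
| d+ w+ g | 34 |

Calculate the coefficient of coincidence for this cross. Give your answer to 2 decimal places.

The two most frequent reciprocal classes, d+ w g+ and d w+ g, are the parental types, so the F1 was d+ w g+ / d w+ g.
The two rarest classes, d w g+ and d+ w+ g, are the double crossovers. Comparing them with the parentals, only the d allele has switched, so d is the middle locus and the order is g – d – w.
g–d: (525 + 80)/2511 = 0.2409; d–w: (339 + 80)/2511 = 0.1669.
Expected DCO frequency = 0.2409 × 0.1669 ≈ 0.04021; observed = 80/2511 ≈ 0.03186.
Coefficient of coincidence = 0.03186/0.04021 ≈ 0.79.

0.79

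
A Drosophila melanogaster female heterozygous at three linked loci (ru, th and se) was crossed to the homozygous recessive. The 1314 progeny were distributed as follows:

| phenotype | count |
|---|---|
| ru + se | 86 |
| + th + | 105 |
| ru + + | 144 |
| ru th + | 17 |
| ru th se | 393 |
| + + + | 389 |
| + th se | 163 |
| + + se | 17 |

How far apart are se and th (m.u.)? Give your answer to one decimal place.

17.1 m.u.

The two most frequent reciprocal classes, ru th se and + + +, are the parental types, so the F1 was ru th se / + + +.
The two rarest classes, ru th + and + + se, are the double crossovers. Comparing them with the parentals, only the se allele has switched, so se is the middle locus and the order is ru – se – th.
Crossovers in the se–th interval produce the single-crossover classes ru + se and + th + (86 + 105 = 191) plus the double crossovers (34).
RF(se–th) = (191 + 34) / 1314 = 225/1314 = 0.1712 → 17.1 m.u.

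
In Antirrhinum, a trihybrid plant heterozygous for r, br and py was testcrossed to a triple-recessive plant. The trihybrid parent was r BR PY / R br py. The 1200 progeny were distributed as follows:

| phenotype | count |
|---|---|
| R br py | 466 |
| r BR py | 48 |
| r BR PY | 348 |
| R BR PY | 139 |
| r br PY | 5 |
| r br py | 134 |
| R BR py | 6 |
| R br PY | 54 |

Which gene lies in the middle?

The two rarest classes, r br PY and R BR py, are the double crossovers. Comparing them with the parentals, only the br allele has switched, so br is the middle locus and the order is py – br – r.

br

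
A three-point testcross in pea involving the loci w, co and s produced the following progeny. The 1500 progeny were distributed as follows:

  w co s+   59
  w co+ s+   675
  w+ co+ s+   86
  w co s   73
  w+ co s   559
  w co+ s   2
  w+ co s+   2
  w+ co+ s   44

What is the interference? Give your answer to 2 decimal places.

The two most frequent reciprocal classes, w co+ s+ and w+ co s, are the parental types, so the F1 was w co+ s+ / w+ co s.
The two rarest classes, w co+ s and w+ co s+, are the double crossovers. Comparing them with the parentals, only the s allele has switched, so s is the middle locus and the order is w – s – co.
w–s: (159 + 4)/1500 = 0.1087; s–co: (103 + 4)/1500 = 0.0713.
Expected DCO frequency = 0.1087 × 0.0713 ≈ 0.00775; observed = 4/1500 ≈ 0.00267.
Coefficient of coincidence = 0.00267/0.00775 ≈ 0.34; interference = 1 − 0.34 = 0.66.

0.66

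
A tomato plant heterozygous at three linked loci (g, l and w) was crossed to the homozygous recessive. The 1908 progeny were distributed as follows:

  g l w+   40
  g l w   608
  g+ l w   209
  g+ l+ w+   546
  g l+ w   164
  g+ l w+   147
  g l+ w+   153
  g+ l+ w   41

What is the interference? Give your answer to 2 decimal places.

0.11

The two most frequent reciprocal classes, g+ l+ w+ and g l w, are the parental types, so the F1 was g+ l+ w+ / g l w.
The two rarest classes, g+ l+ w and g l w+, are the double crossovers. Comparing them with the parentals, only the w allele has switched, so w is the middle locus and the order is g – w – l.
g–w: (362 + 81)/1908 = 0.2322; w–l: (311 + 81)/1908 = 0.2055.
Expected DCO frequency = 0.2322 × 0.2055 ≈ 0.04772; observed = 81/1908 ≈ 0.04245.
Coefficient of coincidence = 0.04245/0.04772 ≈ 0.89; interference = 1 − 0.89 = 0.11.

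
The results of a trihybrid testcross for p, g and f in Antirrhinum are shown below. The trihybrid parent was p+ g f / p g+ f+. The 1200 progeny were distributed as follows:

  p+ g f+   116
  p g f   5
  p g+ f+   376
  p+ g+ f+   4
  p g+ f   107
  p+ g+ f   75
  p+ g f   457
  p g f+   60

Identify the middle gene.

p

The two rarest classes, p g f and p+ g+ f+, are the double crossovers. Comparing them with the parentals, only the p allele has switched, so p is the middle locus and the order is f – p – g.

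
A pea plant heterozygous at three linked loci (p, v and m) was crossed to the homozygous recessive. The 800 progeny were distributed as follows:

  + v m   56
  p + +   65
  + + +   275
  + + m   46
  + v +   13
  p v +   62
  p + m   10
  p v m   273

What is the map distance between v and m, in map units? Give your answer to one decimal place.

The two most frequent reciprocal classes, + + + and p v m, are the parental types, so the F1 was + + + / p v m.
The two rarest classes, + v + and p + m, are the double crossovers. Comparing them with the parentals, only the v allele has switched, so v is the middle locus and the order is m – v – p.
Crossovers in the m–v interval produce the single-crossover classes + + m and p v + (46 + 62 = 108) plus the double crossovers (23).
RF(m–v) = (108 + 23) / 800 = 131/800 = 0.1638 → 16.4 map units.

16.4 map units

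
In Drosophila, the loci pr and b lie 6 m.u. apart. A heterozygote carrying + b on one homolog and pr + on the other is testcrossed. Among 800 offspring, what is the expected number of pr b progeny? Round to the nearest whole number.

A map distance of 6 m.u. corresponds to a recombination frequency of 0.060.
The F1 is + b / pr +, so pr b is a recombinant gamete class with expected frequency r/2 = 0.060/2 = 0.0300.
Expected number = 0.0300 × 800 = 24.00 ≈ 24.

24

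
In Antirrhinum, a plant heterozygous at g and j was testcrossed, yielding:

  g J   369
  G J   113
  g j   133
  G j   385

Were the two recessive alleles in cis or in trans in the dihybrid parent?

trans

The two most frequent classes are G j (385) and g J (369); these are the parental (non-recombinant) types.
So the F1 carried G j on one chromosome and g J on the other — the recessive alleles are on opposite chromosomes (trans / repulsion).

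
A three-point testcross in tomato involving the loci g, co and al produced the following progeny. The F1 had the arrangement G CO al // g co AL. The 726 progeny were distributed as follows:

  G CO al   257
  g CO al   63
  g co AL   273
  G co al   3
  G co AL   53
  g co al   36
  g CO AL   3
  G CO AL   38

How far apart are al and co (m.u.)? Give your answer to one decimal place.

11.0 m.u.

The two rarest classes, G co al and g CO AL, are the double crossovers. Comparing them with the parentals, only the co allele has switched, so co is the middle locus and the order is g – co – al.
Crossovers in the co–al interval produce the single-crossover classes G CO AL and g co al (38 + 36 = 74) plus the double crossovers (6).
RF(co–al) = (74 + 6) / 726 = 80/726 = 0.1102 → 11.0 m.u.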